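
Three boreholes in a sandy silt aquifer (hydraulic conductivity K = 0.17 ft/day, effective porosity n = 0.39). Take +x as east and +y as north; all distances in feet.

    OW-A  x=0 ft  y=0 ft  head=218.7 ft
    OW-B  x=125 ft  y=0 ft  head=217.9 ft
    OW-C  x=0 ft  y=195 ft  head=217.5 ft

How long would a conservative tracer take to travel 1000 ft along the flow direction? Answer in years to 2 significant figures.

∂h/∂x = (217.9 − 218.7) / (125 − 0) = -0.006400
∂h/∂y = (217.5 − 218.7) / (195 − 0) = -0.006154
|∇h| = √(-0.006400² + -0.006154²) = 0.008879
Seepage velocity v = K·i/n = 0.17 × 0.008879 / 0.39 = 0.00387 ft/day.
t = 1000 / 0.00387 = 2.584e+05 days = 707 years.

710 years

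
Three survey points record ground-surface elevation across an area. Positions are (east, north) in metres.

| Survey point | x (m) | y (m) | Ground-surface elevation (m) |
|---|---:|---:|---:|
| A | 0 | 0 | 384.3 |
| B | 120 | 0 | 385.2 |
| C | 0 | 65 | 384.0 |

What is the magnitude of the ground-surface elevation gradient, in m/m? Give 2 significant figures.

0.0088 m/m

∂z/∂x = (385.2 − 384.3) / (120 − 0) = +0.007500
∂z/∂y = (384.0 − 384.3) / (65 − 0) = -0.004615
|∇f| = √(0.007500² + -0.004615²) = 0.008806 m/m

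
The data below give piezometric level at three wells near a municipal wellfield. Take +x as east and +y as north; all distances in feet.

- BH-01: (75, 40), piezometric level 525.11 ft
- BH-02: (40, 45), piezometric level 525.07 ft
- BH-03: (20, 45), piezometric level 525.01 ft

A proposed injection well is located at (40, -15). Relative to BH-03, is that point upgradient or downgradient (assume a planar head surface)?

Taking BH-01 as reference: BH-02−BH-01 = (-35, 5, -0.04); BH-03−BH-01 = (-55, 5, -0.10).
Solve a·Δx + b·Δy = Δh: det = (-35)·5 − (-55)·5 = 100.
∂h/∂x = [(-0.04)·5 − (-0.10)·5] / 100 = +0.003000
∂h/∂y = [(-35)·(-0.10) − (-55)·(-0.04)] / 100 = +0.01300
Head at (40, -15) = 525.11 + (+0.003000)·(-35) + (+0.01300)·(-55) = 524.29 ft.
That is lower than the 525.01 ft at BH-03, so the point is downgradient.

downgradient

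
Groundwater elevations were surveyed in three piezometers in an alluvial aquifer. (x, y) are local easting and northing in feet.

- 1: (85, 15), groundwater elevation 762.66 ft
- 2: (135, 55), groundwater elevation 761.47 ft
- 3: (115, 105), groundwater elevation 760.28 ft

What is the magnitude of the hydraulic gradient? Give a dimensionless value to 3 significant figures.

Taking 1 as reference: 2−1 = (50, 40, -1.19); 3−1 = (30, 90, -2.38).
Solve a·Δx + b·Δy = Δh: det = 50·90 − 30·40 = 3300.
∂h/∂x = [(-1.19)·90 − (-2.38)·40] / 3300 = -0.003606
∂h/∂y = [50·(-2.38) − 30·(-1.19)] / 3300 = -0.02524
|∇h| = √(-0.003606² + -0.02524²) = 0.0255

0.0255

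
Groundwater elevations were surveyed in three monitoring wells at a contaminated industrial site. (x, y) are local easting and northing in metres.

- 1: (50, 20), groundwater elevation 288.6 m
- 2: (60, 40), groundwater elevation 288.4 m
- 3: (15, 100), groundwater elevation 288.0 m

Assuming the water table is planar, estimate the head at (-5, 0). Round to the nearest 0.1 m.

288.9 m

Differences from 1: to 2 (Δx, Δy, Δh) = (10, 20, -0.2); to 3 = (-35, 80, -0.6).
Solve a·Δx + b·Δy = Δh: det = 10·80 − (-35)·20 = 1500.
∂h/∂x = [(-0.2)·80 − (-0.6)·20] / 1500 = -0.002667
∂h/∂y = [10·(-0.6) − (-35)·(-0.2)] / 1500 = -0.008667
h(-5, 0) = 288.6 + (-0.002667)·(-55) + (-0.008667)·(-20) = 288.6 +0.147 +0.173 = 288.920 m.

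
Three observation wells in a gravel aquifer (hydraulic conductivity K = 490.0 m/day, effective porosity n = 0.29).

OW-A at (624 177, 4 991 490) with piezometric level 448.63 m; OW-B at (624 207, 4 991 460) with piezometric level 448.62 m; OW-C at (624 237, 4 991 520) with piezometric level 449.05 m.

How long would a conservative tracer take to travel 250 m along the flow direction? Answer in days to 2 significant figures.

With h = a·x + b·y + c and OW-A as origin, the differences give:
  30·a + (-30)·b = -0.01
  60·a + 30·b = +0.42
Eliminate b (×30 and ×(-30), subtract): 2700·a = 12.300 → a = ∂h/∂x = +0.004556
Back-substitute: b = ∂h/∂y = +0.004889.
|∇h| = √(0.004556² + 0.004889²) = 0.006683
Seepage velocity v = K·i/n = 490.0 × 0.006683 / 0.29 = 11.29 m/day.
t = 250 / 11.29 = 22.14 days.

22 days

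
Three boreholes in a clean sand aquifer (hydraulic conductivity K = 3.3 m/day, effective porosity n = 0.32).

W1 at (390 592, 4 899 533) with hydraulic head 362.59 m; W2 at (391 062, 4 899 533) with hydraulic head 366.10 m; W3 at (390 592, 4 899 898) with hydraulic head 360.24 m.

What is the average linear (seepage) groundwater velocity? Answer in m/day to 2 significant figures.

0.10 m/day

∂h/∂x = (366.10 − 362.59) / (391062 − 390592) = +0.007468
∂h/∂y = (360.24 − 362.59) / (4899898 − 4899533) = -0.006438
|∇h| = √(0.007468² + -0.006438²) = 0.00986
Seepage velocity v = K·i/n = 3.3 × 0.00986 / 0.32 = 0.1017 m/day.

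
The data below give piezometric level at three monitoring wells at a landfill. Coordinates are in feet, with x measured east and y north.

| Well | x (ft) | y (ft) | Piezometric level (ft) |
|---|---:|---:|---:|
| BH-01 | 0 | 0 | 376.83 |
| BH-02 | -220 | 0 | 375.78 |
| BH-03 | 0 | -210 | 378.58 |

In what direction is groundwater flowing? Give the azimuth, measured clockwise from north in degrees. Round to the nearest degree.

330°

∂h/∂x = (375.78 − 376.83) / (-220 − 0) = +0.004773
∂h/∂y = (378.58 − 376.83) / (-210 − 0) = -0.008333
Flow direction (−∇h) has components (-0.004773 E, +0.008333 N).
Azimuth = atan2(E, N) = atan2(-0.004773, +0.008333) = 330.2° ≈ 330°.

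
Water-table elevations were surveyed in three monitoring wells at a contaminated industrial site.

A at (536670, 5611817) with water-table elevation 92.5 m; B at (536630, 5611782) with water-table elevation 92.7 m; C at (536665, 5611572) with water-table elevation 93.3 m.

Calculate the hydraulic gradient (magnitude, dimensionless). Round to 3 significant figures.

Taking A as reference: B−A = (-40, -35, +0.2); C−A = (-5, -245, +0.8).
Solve a·Δx + b·Δy = Δh: det = (-40)·(-245) − (-5)·(-35) = 9625.
∂h/∂x = [(+0.2)·(-245) − (+0.8)·(-35)] / 9625 = -0.002182
∂h/∂y = [(-40)·(+0.8) − (-5)·(+0.2)] / 9625 = -0.003221
|∇h| = √(-0.002182² + -0.003221²) = 0.00389

0.00389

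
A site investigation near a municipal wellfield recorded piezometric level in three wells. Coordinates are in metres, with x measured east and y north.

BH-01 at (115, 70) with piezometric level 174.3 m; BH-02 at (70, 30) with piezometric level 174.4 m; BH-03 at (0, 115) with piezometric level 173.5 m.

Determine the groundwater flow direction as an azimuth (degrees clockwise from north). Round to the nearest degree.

Differences from BH-01: to BH-02 (Δx, Δy, Δh) = (-45, -40, +0.1); to BH-03 = (-115, 45, -0.8).
Solve a·Δx + b·Δy = Δh: det = (-45)·45 − (-115)·(-40) = -6625.
∂h/∂x = [(+0.1)·45 − (-0.8)·(-40)] / -6625 = +0.004151
∂h/∂y = [(-45)·(-0.8) − (-115)·(+0.1)] / -6625 = -0.007170
Flow direction (−∇h) has components (-0.004151 E, +0.007170 N).
Azimuth = atan2(E, N) = atan2(-0.004151, +0.007170) = 329.9° ≈ 330°.

330°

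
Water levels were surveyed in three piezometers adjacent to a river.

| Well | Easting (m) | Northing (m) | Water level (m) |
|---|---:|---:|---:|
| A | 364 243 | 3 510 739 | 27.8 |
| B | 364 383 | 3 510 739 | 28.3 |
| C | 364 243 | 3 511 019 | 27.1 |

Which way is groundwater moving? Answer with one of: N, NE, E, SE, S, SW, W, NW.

∂h/∂x = (28.3 − 27.8) / (364383 − 364243) = +0.003571
∂h/∂y = (27.1 − 27.8) / (3511019 − 3510739) = -0.002500
Flow = −∇h = (-0.003571 east, +0.002500 north), which points northwest.

NW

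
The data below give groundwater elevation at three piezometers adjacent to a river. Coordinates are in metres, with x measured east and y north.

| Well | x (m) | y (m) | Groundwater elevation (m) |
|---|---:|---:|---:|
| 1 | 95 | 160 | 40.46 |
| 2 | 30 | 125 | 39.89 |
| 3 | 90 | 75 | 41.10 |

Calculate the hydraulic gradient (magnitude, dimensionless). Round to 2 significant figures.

Taking 1 as reference: 2−1 = (-65, -35, -0.57); 3−1 = (-5, -85, +0.64).
Determinant of the coordinate differences = (-65)·(-85) − (-5)·(-35) = 5350.
∂h/∂x = [(-0.57)·(-85) − (+0.64)·(-35)] / 5350 = +0.01324
∂h/∂y = [(-65)·(+0.64) − (-5)·(-0.57)] / 5350 = -0.008308
|∇h| = √(0.01324² + -0.008308²) = 0.01563

0.016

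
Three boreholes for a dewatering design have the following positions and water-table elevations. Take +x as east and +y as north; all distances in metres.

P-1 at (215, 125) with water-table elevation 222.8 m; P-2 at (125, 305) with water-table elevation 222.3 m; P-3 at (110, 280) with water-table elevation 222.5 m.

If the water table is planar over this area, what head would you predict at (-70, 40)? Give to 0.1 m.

224.6 m

With h = a·x + b·y + c and P-1 as origin, the differences give:
  (-90)·a + 180·b = -0.5
  (-105)·a + 155·b = -0.3
Eliminate b (×155 and ×180, subtract): 4950·a = -23.50 → a = ∂h/∂x = -0.004747
Back-substitute: b = ∂h/∂y = -0.005152.
h(-70, 40) = 222.8 + (-0.004747)·(-285) + (-0.005152)·(-85) = 222.8 +1.353 +0.438 = 224.591 m.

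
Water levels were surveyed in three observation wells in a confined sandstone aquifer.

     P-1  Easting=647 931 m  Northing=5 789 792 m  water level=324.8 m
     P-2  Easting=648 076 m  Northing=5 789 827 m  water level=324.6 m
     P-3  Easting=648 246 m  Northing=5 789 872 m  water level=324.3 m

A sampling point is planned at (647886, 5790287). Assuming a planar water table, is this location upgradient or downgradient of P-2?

downgradient

Taking P-1 as reference: P-2−P-1 = (145, 35, -0.2); P-3−P-1 = (315, 80, -0.5).
Solve a·Δx + b·Δy = Δh: det = 145·80 − 315·35 = 575.
∂h/∂x = [(-0.2)·80 − (-0.5)·35] / 575 = +0.002609
∂h/∂y = [145·(-0.5) − 315·(-0.2)] / 575 = -0.01652
Head at (647886, 5790287) = 324.8 + (+0.002609)·(-45) + (-0.01652)·(495) = 316.50 m.
That is lower than the 324.6 m at P-2, so the point is downgradient.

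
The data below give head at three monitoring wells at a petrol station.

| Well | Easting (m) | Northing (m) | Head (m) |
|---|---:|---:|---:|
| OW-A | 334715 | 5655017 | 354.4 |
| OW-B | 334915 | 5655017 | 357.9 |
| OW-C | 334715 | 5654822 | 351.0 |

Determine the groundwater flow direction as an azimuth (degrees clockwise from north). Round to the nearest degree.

∂h/∂x = (357.9 − 354.4) / (334915 − 334715) = +0.01750
∂h/∂y = (351.0 − 354.4) / (5654822 − 5655017) = +0.01744
Flow direction (−∇h) has components (-0.01750 E, -0.01744 N).
Azimuth = atan2(E, N) = atan2(-0.01750, -0.01744) = 225.1° ≈ 225°.

225°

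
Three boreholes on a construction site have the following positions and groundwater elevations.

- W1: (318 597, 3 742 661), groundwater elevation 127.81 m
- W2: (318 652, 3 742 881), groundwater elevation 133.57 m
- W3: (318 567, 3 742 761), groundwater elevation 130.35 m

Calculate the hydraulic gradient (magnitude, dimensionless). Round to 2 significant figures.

0.026

With h = a·x + b·y + c and W1 as origin, the differences give:
  55·a + 220·b = +5.76
  (-30)·a + 100·b = +2.54
Eliminate b (×100 and ×220, subtract): 12100·a = 17.200 → a = ∂h/∂x = +0.001421
Back-substitute: b = ∂h/∂y = +0.02583.
|∇h| = √(0.001421² + 0.02583²) = 0.02587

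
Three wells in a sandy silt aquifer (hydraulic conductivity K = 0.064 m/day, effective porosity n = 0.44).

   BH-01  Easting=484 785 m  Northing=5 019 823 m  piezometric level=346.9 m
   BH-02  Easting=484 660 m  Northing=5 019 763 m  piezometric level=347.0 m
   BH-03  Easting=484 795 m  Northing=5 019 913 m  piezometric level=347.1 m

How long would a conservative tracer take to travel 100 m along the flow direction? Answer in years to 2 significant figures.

600 years

Taking BH-01 as reference: BH-02−BH-01 = (-125, -60, +0.1); BH-03−BH-01 = (10, 90, +0.2).
Determinant of the coordinate differences = (-125)·90 − 10·(-60) = -10650.
∂h/∂x = [(+0.1)·90 − (+0.2)·(-60)] / -10650 = -0.001972
∂h/∂y = [(-125)·(+0.2) − 10·(+0.1)] / -10650 = +0.002441
|∇h| = √(-0.001972² + 0.002441²) = 0.003138
Seepage velocity v = K·i/n = 0.064 × 0.003138 / 0.44 = 0.0004564 m/day.
t = 100 / 0.0004564 = 2.191e+05 days = 600 years.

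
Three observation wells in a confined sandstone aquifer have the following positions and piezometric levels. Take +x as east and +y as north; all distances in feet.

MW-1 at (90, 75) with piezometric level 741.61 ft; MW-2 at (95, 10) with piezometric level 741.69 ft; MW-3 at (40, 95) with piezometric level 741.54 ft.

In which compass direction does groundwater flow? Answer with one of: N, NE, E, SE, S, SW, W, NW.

With h = a·x + b·y + c and MW-1 as origin, the differences give:
  5·a + (-65)·b = +0.08
  (-50)·a + 20·b = -0.07
Eliminate b (×20 and ×(-65), subtract): -3150·a = -2.950 → a = ∂h/∂x = +0.0009365
Back-substitute: b = ∂h/∂y = -0.001159.
Flow = −∇h = (-0.0009365 east, +0.001159 north), which points northwest.

NW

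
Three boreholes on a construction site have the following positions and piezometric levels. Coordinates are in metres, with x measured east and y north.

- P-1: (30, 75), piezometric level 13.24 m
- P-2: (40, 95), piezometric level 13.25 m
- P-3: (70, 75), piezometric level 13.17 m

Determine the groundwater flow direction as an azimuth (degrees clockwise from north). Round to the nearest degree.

128°

Taking P-1 as reference: P-2−P-1 = (10, 20, +0.01); P-3−P-1 = (40, 0, -0.07).
Solve a·Δx + b·Δy = Δh: det = 10·0 − 40·20 = -800.
∂h/∂x = [(+0.01)·0 − (-0.07)·20] / -800 = -0.001750
∂h/∂y = [10·(-0.07) − 40·(+0.01)] / -800 = +0.001375
Flow direction (−∇h) has components (+0.001750 E, -0.001375 N).
Azimuth = atan2(E, N) = atan2(+0.001750, -0.001375) = 128.2° ≈ 128°.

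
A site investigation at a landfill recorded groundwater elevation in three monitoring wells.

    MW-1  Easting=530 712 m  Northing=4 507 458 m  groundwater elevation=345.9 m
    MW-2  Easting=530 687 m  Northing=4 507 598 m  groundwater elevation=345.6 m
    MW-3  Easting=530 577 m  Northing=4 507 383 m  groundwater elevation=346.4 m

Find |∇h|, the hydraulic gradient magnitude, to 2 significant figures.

0.0034

Differences from MW-1: to MW-2 (Δx, Δy, Δh) = (-25, 140, -0.3); to MW-3 = (-135, -75, +0.5).
Determinant of the coordinate differences = (-25)·(-75) − (-135)·140 = 20775.
∂h/∂x = [(-0.3)·(-75) − (+0.5)·140] / 20775 = -0.002286
∂h/∂y = [(-25)·(+0.5) − (-135)·(-0.3)] / 20775 = -0.002551
|∇h| = √(-0.002286² + -0.002551²) = 0.003425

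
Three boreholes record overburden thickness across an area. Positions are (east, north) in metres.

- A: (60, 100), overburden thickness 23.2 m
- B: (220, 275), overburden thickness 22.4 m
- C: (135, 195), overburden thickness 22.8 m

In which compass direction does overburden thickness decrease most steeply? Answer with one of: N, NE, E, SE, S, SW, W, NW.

Three-point gradient (reference A): Δ to B = (160, 175, -0.8), Δ to C = (75, 95, -0.4).
∂d/∂x = -0.002892, ∂d/∂y = -0.001928 (det = 2075).
Steepest decrease is along −∇f = (+0.002892 E, +0.001928 N) → northeast.

NE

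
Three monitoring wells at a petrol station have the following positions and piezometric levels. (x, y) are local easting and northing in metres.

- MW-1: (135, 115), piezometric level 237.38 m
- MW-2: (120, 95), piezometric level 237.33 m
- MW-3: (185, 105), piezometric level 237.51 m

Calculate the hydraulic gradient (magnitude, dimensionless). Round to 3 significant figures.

Taking MW-1 as reference: MW-2−MW-1 = (-15, -20, -0.05); MW-3−MW-1 = (50, -10, +0.13).
Solve a·Δx + b·Δy = Δh: det = (-15)·(-10) − 50·(-20) = 1150.
∂h/∂x = [(-0.05)·(-10) − (+0.13)·(-20)] / 1150 = +0.002696
∂h/∂y = [(-15)·(+0.13) − 50·(-0.05)] / 1150 = +0.0004783
|∇h| = √(0.002696² + 0.0004783²) = 0.002738

0.00274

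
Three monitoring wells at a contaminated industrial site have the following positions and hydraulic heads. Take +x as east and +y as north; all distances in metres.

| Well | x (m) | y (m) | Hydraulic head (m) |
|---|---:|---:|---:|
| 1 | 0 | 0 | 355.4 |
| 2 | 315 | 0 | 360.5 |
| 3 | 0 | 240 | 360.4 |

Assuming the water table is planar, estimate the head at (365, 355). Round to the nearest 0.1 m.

368.7 m

∂h/∂x = (360.5 − 355.4) / (315 − 0) = +0.01619
∂h/∂y = (360.4 − 355.4) / (240 − 0) = +0.02083
h(365, 355) = 355.4 + (+0.01619)·(365) + (+0.02083)·(355) = 355.4 +5.910 +7.396 = 368.705 m.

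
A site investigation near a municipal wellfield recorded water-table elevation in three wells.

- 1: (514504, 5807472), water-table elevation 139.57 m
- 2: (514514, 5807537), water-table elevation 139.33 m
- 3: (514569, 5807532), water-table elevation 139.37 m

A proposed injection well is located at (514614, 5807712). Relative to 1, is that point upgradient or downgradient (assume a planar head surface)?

downgradient

Differences from 1: to 2 (Δx, Δy, Δh) = (10, 65, -0.24); to 3 = (65, 60, -0.20).
Determinant of the coordinate differences = 10·60 − 65·65 = -3625.
∂h/∂x = [(-0.24)·60 − (-0.20)·65] / -3625 = +0.0003862
∂h/∂y = [10·(-0.20) − 65·(-0.24)] / -3625 = -0.003752
Head at (514614, 5807712) = 139.57 + (+0.0003862)·(110) + (-0.003752)·(240) = 138.71 m.
That is lower than the 139.57 m at 1, so the point is downgradient.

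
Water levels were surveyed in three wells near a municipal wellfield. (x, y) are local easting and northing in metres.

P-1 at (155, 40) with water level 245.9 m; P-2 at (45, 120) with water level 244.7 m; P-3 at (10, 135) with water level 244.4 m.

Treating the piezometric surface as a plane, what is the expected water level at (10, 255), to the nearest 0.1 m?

243.5 m

Taking P-1 as reference: P-2−P-1 = (-110, 80, -1.2); P-3−P-1 = (-145, 95, -1.5).
Determinant of the coordinate differences = (-110)·95 − (-145)·80 = 1150.
∂h/∂x = [(-1.2)·95 − (-1.5)·80] / 1150 = +0.005217
∂h/∂y = [(-110)·(-1.5) − (-145)·(-1.2)] / 1150 = -0.007826
h(10, 255) = 245.9 + (+0.005217)·(-145) + (-0.007826)·(215) = 245.9 -0.757 -1.683 = 243.461 m.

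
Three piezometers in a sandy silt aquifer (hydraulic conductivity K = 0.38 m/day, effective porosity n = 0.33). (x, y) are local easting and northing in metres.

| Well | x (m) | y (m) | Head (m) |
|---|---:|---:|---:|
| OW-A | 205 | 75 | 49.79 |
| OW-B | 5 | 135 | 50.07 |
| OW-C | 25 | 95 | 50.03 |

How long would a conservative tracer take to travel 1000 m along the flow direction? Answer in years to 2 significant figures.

Differences from OW-A: to OW-B (Δx, Δy, Δh) = (-200, 60, +0.28); to OW-C = (-180, 20, +0.24).
Solve a·Δx + b·Δy = Δh: det = (-200)·20 − (-180)·60 = 6800.
∂h/∂x = [(+0.28)·20 − (+0.24)·60] / 6800 = -0.001294
∂h/∂y = [(-200)·(+0.24) − (-180)·(+0.28)] / 6800 = +0.0003529
|∇h| = √(-0.001294² + 0.0003529²) = 0.001341
Seepage velocity v = K·i/n = 0.38 × 0.001341 / 0.33 = 0.001544 m/day.
t = 1000 / 0.001544 = 6.477e+05 days = 1.77e+03 years.

1800 years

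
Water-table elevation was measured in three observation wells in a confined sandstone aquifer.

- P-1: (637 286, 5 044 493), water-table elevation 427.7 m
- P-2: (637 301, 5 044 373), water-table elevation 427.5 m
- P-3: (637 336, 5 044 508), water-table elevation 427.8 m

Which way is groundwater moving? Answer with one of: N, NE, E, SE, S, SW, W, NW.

Differences from P-1: to P-2 (Δx, Δy, Δh) = (15, -120, -0.2); to P-3 = (50, 15, +0.1).
Solve a·Δx + b·Δy = Δh: det = 15·15 − 50·(-120) = 6225.
∂h/∂x = [(-0.2)·15 − (+0.1)·(-120)] / 6225 = +0.001446
∂h/∂y = [15·(+0.1) − 50·(-0.2)] / 6225 = +0.001847
Flow = −∇h = (-0.001446 east, -0.001847 north), which points southwest.

SW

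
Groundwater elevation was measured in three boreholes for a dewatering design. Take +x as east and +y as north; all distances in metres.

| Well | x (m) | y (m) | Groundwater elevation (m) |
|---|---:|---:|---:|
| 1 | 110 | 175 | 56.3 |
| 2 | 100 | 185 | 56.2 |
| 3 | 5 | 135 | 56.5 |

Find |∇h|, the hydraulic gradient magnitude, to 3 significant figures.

0.00873

Three-point gradient (reference 1): Δ to 2 = (-10, 10, -0.1), Δ to 3 = (-105, -40, +0.2).
∂h/∂x = +0.001379, ∂h/∂y = -0.008621 (det = 1450).
|∇h| = √(0.001379² + -0.008621²) = 0.008731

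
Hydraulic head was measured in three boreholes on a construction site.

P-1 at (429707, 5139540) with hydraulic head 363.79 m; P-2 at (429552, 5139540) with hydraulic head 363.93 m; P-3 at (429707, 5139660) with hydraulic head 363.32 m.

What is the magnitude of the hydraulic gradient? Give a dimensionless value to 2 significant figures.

∂h/∂x = (363.93 − 363.79) / (429552 − 429707) = -0.0009032
∂h/∂y = (363.32 − 363.79) / (5139660 − 5139540) = -0.003917
|∇h| = √(-0.0009032² + -0.003917²) = 0.00402

0.0040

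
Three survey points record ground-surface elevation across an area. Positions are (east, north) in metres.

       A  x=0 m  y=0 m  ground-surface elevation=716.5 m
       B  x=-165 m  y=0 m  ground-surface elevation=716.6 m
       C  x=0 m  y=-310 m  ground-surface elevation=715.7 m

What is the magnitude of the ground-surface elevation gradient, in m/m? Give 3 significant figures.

0.00265 m/m

∂z/∂x = (716.6 − 716.5) / (-165 − 0) = -0.0006061
∂z/∂y = (715.7 − 716.5) / (-310 − 0) = +0.002581
|∇f| = √(-0.0006061² + 0.002581²) = 0.002651 m/m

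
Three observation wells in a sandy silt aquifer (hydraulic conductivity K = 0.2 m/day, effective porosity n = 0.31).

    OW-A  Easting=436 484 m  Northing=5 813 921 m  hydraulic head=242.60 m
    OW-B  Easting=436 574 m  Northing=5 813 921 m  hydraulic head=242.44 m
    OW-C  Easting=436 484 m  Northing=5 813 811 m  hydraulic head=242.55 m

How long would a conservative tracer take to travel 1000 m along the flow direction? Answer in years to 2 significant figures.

2300 years

∂h/∂x = (242.44 − 242.60) / (436574 − 436484) = -0.001778
∂h/∂y = (242.55 − 242.60) / (5813811 − 5813921) = +0.0004545
|∇h| = √(-0.001778² + 0.0004545²) = 0.001835
Seepage velocity v = K·i/n = 0.2 × 0.001835 / 0.31 = 0.001184 m/day.
t = 1000 / 0.001184 = 8.446e+05 days = 2.31e+03 years.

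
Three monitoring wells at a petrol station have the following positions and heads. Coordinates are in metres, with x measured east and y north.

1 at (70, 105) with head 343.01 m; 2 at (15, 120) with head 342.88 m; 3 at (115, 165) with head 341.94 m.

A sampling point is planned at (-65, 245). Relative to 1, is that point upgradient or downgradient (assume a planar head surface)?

downgradient

Taking 1 as reference: 2−1 = (-55, 15, -0.13); 3−1 = (45, 60, -1.07).
Solve a·Δx + b·Δy = Δh: det = (-55)·60 − 45·15 = -3975.
∂h/∂x = [(-0.13)·60 − (-1.07)·15] / -3975 = -0.002075
∂h/∂y = [(-55)·(-1.07) − 45·(-0.13)] / -3975 = -0.01628
Head at (-65, 245) = 343.01 + (-0.002075)·(-135) + (-0.01628)·(140) = 341.01 m.
That is lower than the 343.01 m at 1, so the point is downgradient.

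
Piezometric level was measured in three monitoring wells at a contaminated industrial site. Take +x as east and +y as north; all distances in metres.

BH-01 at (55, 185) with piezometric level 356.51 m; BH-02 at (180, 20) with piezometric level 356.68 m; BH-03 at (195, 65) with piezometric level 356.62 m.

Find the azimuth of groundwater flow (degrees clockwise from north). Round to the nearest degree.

With h = a·x + b·y + c and BH-01 as origin, the differences give:
  125·a + (-165)·b = +0.17
  140·a + (-120)·b = +0.11
Eliminate b (×(-120) and ×(-165), subtract): 8100·a = -2.250 → a = ∂h/∂x = -0.0002778
Back-substitute: b = ∂h/∂y = -0.001241.
Flow direction (−∇h) has components (+0.0002778 E, +0.001241 N).
Azimuth = atan2(E, N) = atan2(+0.0002778, +0.001241) = 12.6° ≈ 013°.

013°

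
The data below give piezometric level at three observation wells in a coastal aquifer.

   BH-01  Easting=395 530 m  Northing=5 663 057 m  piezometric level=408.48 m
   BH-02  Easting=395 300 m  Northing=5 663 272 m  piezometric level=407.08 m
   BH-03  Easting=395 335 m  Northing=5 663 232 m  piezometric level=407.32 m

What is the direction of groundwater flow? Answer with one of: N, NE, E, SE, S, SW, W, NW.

NW

Differences from BH-01: to BH-02 (Δx, Δy, Δh) = (-230, 215, -1.40); to BH-03 = (-195, 175, -1.16).
Solve a·Δx + b·Δy = Δh: det = (-230)·175 − (-195)·215 = 1675.
∂h/∂x = [(-1.40)·175 − (-1.16)·215] / 1675 = +0.002627
∂h/∂y = [(-230)·(-1.16) − (-195)·(-1.40)] / 1675 = -0.003701
Flow = −∇h = (-0.002627 east, +0.003701 north), which points northwest.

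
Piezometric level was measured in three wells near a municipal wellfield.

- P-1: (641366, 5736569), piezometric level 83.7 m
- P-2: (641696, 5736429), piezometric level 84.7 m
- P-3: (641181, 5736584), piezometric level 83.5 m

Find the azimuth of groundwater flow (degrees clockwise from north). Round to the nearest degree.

354°

With h = a·x + b·y + c and P-1 as origin, the differences give:
  330·a + (-140)·b = +1.0
  (-185)·a + 15·b = -0.2
Eliminate b (×15 and ×(-140), subtract): -20950·a = -13.00 → a = ∂h/∂x = +0.0006205
Back-substitute: b = ∂h/∂y = -0.005680.
Flow direction (−∇h) has components (-0.0006205 E, +0.005680 N).
Azimuth = atan2(E, N) = atan2(-0.0006205, +0.005680) = 353.8° ≈ 354°.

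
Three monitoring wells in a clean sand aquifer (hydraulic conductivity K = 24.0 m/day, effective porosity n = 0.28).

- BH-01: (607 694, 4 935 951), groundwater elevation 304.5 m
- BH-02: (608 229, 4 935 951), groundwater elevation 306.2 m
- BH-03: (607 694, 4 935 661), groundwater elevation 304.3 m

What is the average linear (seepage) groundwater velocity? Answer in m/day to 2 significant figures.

∂h/∂x = (306.2 − 304.5) / (608229 − 607694) = +0.003178
∂h/∂y = (304.3 − 304.5) / (4935661 − 4935951) = +0.0006897
|∇h| = √(0.003178² + 0.0006897²) = 0.003252
Seepage velocity v = K·i/n = 24.0 × 0.003252 / 0.28 = 0.2787 m/day.

0.28 m/day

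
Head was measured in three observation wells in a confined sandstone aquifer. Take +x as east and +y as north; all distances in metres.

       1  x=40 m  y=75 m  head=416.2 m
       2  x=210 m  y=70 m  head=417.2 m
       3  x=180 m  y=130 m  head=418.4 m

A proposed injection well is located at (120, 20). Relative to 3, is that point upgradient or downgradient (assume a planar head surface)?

Taking 1 as reference: 2−1 = (170, -5, +1.0); 3−1 = (140, 55, +2.2).
Determinant of the coordinate differences = 170·55 − 140·(-5) = 10050.
∂h/∂x = [(+1.0)·55 − (+2.2)·(-5)] / 10050 = +0.006567
∂h/∂y = [170·(+2.2) − 140·(+1.0)] / 10050 = +0.02328
Head at (120, 20) = 416.2 + (+0.006567)·(80) + (+0.02328)·(-55) = 415.44 m.
That is lower than the 418.4 m at 3, so the point is downgradient.

downgradient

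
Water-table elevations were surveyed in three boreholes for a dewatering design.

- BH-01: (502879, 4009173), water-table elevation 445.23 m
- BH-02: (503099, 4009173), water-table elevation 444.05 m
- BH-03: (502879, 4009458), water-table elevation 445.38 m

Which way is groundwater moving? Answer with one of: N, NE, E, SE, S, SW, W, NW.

∂h/∂x = (444.05 − 445.23) / (503099 − 502879) = -0.005364
∂h/∂y = (445.38 − 445.23) / (4009458 − 4009173) = +0.0005263
Flow = −∇h = (+0.005364 east, -0.0005263 north), which points east.

E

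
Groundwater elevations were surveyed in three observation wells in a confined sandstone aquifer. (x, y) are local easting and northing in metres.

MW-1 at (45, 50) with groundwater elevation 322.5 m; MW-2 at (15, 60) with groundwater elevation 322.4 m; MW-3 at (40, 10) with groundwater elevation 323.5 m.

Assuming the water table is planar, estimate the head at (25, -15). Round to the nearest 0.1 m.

Differences from MW-1: to MW-2 (Δx, Δy, Δh) = (-30, 10, -0.1); to MW-3 = (-5, -40, +1.0).
Solve a·Δx + b·Δy = Δh: det = (-30)·(-40) − (-5)·10 = 1250.
∂h/∂x = [(-0.1)·(-40) − (+1.0)·10] / 1250 = -0.004800
∂h/∂y = [(-30)·(+1.0) − (-5)·(-0.1)] / 1250 = -0.02440
h(25, -15) = 322.5 + (-0.004800)·(-20) + (-0.02440)·(-65) = 322.5 +0.096 +1.586 = 324.182 m.

324.2 m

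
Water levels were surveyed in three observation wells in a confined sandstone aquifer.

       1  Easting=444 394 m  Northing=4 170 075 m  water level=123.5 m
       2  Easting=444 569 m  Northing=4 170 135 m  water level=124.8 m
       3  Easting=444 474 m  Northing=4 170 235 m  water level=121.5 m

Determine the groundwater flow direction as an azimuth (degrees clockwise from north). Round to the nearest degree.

Differences from 1: to 2 (Δx, Δy, Δh) = (175, 60, +1.3); to 3 = (80, 160, -2.0).
Solve a·Δx + b·Δy = Δh: det = 175·160 − 80·60 = 23200.
∂h/∂x = [(+1.3)·160 − (-2.0)·60] / 23200 = +0.01414
∂h/∂y = [175·(-2.0) − 80·(+1.3)] / 23200 = -0.01957
Flow direction (−∇h) has components (-0.01414 E, +0.01957 N).
Azimuth = atan2(E, N) = atan2(-0.01414, +0.01957) = 324.2° ≈ 324°.

324°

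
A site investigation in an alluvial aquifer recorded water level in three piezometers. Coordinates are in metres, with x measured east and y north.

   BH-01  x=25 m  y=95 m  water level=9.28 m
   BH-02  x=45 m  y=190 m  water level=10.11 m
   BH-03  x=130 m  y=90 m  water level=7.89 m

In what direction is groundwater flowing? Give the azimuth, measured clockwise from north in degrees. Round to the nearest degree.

With h = a·x + b·y + c and BH-01 as origin, the differences give:
  20·a + 95·b = +0.83
  105·a + (-5)·b = -1.39
Eliminate b (×(-5) and ×95, subtract): -10075·a = 127.900 → a = ∂h/∂x = -0.01269
Back-substitute: b = ∂h/∂y = +0.01141.
Flow direction (−∇h) has components (+0.01269 E, -0.01141 N).
Azimuth = atan2(E, N) = atan2(+0.01269, -0.01141) = 131.9° ≈ 132°.

132°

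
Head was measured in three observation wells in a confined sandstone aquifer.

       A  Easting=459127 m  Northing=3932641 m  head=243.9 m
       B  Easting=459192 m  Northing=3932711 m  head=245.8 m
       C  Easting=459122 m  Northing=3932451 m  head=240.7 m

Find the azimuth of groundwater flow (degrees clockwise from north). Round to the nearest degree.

With h = a·x + b·y + c and A as origin, the differences give:
  65·a + 70·b = +1.9
  (-5)·a + (-190)·b = -3.2
Eliminate b (×(-190) and ×70, subtract): -12000·a = -137.00 → a = ∂h/∂x = +0.01142
Back-substitute: b = ∂h/∂y = +0.01654.
Flow direction (−∇h) has components (-0.01142 E, -0.01654 N).
Azimuth = atan2(E, N) = atan2(-0.01142, -0.01654) = 214.6° ≈ 215°.

215°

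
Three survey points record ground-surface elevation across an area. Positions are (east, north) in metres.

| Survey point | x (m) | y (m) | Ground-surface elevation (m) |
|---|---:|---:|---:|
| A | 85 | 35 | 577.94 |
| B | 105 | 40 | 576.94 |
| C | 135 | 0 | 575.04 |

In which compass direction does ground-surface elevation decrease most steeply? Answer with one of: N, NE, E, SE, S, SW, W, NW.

E

With z = a·x + b·y + c and A as origin, the differences give:
  20·a + 5·b = -1.00
  50·a + (-35)·b = -2.90
Eliminate b (×(-35) and ×5, subtract): -950·a = 49.500 → a = ∂z/∂x = -0.05211
Back-substitute: b = ∂z/∂y = +0.008421.
Steepest decrease is along −∇f = (+0.05211 E, -0.008421 N) → east.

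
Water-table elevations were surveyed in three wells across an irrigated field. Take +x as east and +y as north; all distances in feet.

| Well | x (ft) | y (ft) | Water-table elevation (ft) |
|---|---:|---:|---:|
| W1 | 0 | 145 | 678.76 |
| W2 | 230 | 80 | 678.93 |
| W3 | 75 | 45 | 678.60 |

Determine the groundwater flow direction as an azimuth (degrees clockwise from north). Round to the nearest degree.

With h = a·x + b·y + c and W1 as origin, the differences give:
  230·a + (-65)·b = +0.17
  75·a + (-100)·b = -0.16
Eliminate b (×(-100) and ×(-65), subtract): -18125·a = -27.400 → a = ∂h/∂x = +0.001512
Back-substitute: b = ∂h/∂y = +0.002734.
Flow direction (−∇h) has components (-0.001512 E, -0.002734 N).
Azimuth = atan2(E, N) = atan2(-0.001512, -0.002734) = 208.9° ≈ 209°.

209°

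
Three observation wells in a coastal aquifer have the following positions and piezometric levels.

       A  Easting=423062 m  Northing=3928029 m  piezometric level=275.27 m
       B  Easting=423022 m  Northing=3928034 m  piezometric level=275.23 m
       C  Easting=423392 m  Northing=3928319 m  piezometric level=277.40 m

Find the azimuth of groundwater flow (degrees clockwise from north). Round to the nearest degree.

197°

Differences from A: to B (Δx, Δy, Δh) = (-40, 5, -0.04); to C = (330, 290, +2.13).
Solve a·Δx + b·Δy = Δh: det = (-40)·290 − 330·5 = -13250.
∂h/∂x = [(-0.04)·290 − (+2.13)·5] / -13250 = +0.001679
∂h/∂y = [(-40)·(+2.13) − 330·(-0.04)] / -13250 = +0.005434
Flow direction (−∇h) has components (-0.001679 E, -0.005434 N).
Azimuth = atan2(E, N) = atan2(-0.001679, -0.005434) = 197.2° ≈ 197°.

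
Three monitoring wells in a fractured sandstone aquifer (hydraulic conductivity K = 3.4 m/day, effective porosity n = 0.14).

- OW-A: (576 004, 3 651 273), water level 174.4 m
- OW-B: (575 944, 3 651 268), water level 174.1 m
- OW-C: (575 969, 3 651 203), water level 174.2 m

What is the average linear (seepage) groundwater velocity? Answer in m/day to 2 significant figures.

0.12 m/day

Differences from OW-A: to OW-B (Δx, Δy, Δh) = (-60, -5, -0.3); to OW-C = (-35, -70, -0.2).
Determinant of the coordinate differences = (-60)·(-70) − (-35)·(-5) = 4025.
∂h/∂x = [(-0.3)·(-70) − (-0.2)·(-5)] / 4025 = +0.004969
∂h/∂y = [(-60)·(-0.2) − (-35)·(-0.3)] / 4025 = +0.0003727
|∇h| = √(0.004969² + 0.0003727²) = 0.004983
Seepage velocity v = K·i/n = 3.4 × 0.004983 / 0.14 = 0.121 m/day.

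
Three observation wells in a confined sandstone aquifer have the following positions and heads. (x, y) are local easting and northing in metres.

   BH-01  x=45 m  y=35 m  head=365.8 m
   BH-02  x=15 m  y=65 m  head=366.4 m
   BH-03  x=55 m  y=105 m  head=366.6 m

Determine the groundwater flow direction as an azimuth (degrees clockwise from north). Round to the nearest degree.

149°

Taking BH-01 as reference: BH-02−BH-01 = (-30, 30, +0.6); BH-03−BH-01 = (10, 70, +0.8).
Determinant of the coordinate differences = (-30)·70 − 10·30 = -2400.
∂h/∂x = [(+0.6)·70 − (+0.8)·30] / -2400 = -0.007500
∂h/∂y = [(-30)·(+0.8) − 10·(+0.6)] / -2400 = +0.01250
Flow direction (−∇h) has components (+0.007500 E, -0.01250 N).
Azimuth = atan2(E, N) = atan2(+0.007500, -0.01250) = 149.0° ≈ 149°.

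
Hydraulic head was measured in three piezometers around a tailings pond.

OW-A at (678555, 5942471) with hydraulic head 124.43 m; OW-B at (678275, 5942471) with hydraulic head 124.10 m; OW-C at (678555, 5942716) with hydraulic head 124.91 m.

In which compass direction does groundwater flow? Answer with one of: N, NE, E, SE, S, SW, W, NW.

∂h/∂x = (124.10 − 124.43) / (678275 − 678555) = +0.001179
∂h/∂y = (124.91 − 124.43) / (5942716 − 5942471) = +0.001959
Flow = −∇h = (-0.001179 east, -0.001959 north), which points southwest.

SW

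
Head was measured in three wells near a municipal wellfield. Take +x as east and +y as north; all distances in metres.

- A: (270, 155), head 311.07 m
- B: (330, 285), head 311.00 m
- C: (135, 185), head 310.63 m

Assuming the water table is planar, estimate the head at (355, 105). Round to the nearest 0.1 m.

311.4 m

Taking A as reference: B−A = (60, 130, -0.07); C−A = (-135, 30, -0.44).
Solve a·Δx + b·Δy = Δh: det = 60·30 − (-135)·130 = 19350.
∂h/∂x = [(-0.07)·30 − (-0.44)·130] / 19350 = +0.002848
∂h/∂y = [60·(-0.44) − (-135)·(-0.07)] / 19350 = -0.001853
h(355, 105) = 311.07 + (+0.002848)·(85) + (-0.001853)·(-50) = 311.07 +0.242 +0.093 = 311.405 m.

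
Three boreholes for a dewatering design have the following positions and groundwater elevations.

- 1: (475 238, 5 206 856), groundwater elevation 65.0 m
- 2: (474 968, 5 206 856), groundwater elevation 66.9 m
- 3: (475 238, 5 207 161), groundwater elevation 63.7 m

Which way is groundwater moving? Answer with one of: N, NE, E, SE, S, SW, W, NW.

NE

∂h/∂x = (66.9 − 65.0) / (474968 − 475238) = -0.007037
∂h/∂y = (63.7 − 65.0) / (5207161 − 5206856) = -0.004262
Flow = −∇h = (+0.007037 east, +0.004262 north), which points northeast.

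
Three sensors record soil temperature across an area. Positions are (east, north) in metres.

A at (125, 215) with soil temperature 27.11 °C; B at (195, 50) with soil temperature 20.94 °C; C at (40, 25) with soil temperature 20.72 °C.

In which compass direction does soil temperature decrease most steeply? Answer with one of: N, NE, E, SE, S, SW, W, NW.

S

Differences from A: to B (Δx, Δy, Δh) = (70, -165, -6.17); to C = (-85, -190, -6.39).
Solve a·Δx + b·Δy = ΔT: det = 70·(-190) − (-85)·(-165) = -27325.
∂T/∂x = [(-6.17)·(-190) − (-6.39)·(-165)] / -27325 = -0.004317
∂T/∂y = [70·(-6.39) − (-85)·(-6.17)] / -27325 = +0.03556
Steepest decrease is along −∇f = (+0.004317 E, -0.03556 N) → south.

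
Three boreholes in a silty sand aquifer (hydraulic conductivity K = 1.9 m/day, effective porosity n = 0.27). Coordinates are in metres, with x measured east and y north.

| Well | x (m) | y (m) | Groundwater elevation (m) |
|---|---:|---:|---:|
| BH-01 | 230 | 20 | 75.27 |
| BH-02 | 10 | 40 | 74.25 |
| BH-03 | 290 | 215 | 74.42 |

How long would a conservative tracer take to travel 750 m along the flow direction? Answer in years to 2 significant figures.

42 years

Differences from BH-01: to BH-02 (Δx, Δy, Δh) = (-220, 20, -1.02); to BH-03 = (60, 195, -0.85).
Determinant of the coordinate differences = (-220)·195 − 60·20 = -44100.
∂h/∂x = [(-1.02)·195 − (-0.85)·20] / -44100 = +0.004125
∂h/∂y = [(-220)·(-0.85) − 60·(-1.02)] / -44100 = -0.005628
|∇h| = √(0.004125² + -0.005628²) = 0.006978
Seepage velocity v = K·i/n = 1.9 × 0.006978 / 0.27 = 0.0491 m/day.
t = 750 / 0.0491 = 1.527e+04 days = 41.8 years.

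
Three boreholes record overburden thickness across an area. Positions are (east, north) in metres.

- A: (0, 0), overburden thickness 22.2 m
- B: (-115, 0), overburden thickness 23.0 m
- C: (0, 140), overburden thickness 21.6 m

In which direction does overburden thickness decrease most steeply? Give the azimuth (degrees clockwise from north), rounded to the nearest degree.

058°

∂d/∂x = (23.0 − 22.2) / (-115 − 0) = -0.006957
∂d/∂y = (21.6 − 22.2) / (140 − 0) = -0.004286
Steepest decrease is along −∇f: components (+0.006957 E, +0.004286 N).
Azimuth = atan2(+0.006957, +0.004286) = 58.4° ≈ 058°.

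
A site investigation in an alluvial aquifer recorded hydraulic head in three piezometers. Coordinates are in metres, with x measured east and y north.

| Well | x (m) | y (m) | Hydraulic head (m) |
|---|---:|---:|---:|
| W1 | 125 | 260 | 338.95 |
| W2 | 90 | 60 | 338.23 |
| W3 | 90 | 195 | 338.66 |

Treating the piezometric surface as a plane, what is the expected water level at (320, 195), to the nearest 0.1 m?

339.2 m

Three-point gradient (reference W1): Δ to W2 = (-35, -200, -0.72), Δ to W3 = (-35, -65, -0.29).
∂h/∂x = +0.002370, ∂h/∂y = +0.003185 (det = -4725).
h(320, 195) = 338.95 + (+0.002370)·(195) + (+0.003185)·(-65) = 338.95 +0.462 -0.207 = 339.205 m.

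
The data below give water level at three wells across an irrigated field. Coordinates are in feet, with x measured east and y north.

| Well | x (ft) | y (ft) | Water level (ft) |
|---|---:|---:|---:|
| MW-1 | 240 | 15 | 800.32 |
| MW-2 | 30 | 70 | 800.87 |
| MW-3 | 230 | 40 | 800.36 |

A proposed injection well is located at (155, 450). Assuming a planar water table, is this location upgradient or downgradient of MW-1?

Differences from MW-1: to MW-2 (Δx, Δy, Δh) = (-210, 55, +0.55); to MW-3 = (-10, 25, +0.04).
Determinant of the coordinate differences = (-210)·25 − (-10)·55 = -4700.
∂h/∂x = [(+0.55)·25 − (+0.04)·55] / -4700 = -0.002457
∂h/∂y = [(-210)·(+0.04) − (-10)·(+0.55)] / -4700 = +0.0006170
Head at (155, 450) = 800.32 + (-0.002457)·(-85) + (+0.0006170)·(435) = 800.80 ft.
That is higher than the 800.32 ft at MW-1, so the point is upgradient.

upgradient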